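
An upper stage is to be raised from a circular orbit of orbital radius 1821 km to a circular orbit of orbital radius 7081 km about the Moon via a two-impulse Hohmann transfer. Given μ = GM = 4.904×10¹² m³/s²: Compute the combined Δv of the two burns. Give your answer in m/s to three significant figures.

Δv_total ≈ 729 m/s

r₁ = 1821 km = 1.821×10⁶ m.
r₂ = 7081 km = 7.081×10⁶ m.
Transfer ellipse a_t = (r₁ + r₂)/2 = 4.451×10⁶ m.
At r₁: circular v_c1 = √(μ/r₁) = 1641 m/s; transfer-perilune v_p = √[μ(2/r₁ − 1/a_t)] = 2070 m/s.
Δv₁ = v_p − v_c1 = 428.8 m/s.
At r₂: circular v_c2 = √(μ/r₂) = 832.2 m/s; transfer-apolune v_a = √[μ(2/r₂ − 1/a_t)] = 532.3 m/s.
Δv₂ = v_c2 − v_a = 299.9 m/s.
Total Δv = Δv₁ + Δv₂ = 728.7 m/s.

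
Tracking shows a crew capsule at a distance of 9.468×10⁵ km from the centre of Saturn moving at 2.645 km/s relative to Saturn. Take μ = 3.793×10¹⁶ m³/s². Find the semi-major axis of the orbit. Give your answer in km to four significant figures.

a ≈ 5.187×10⁵ km

r = 9.468×10⁸ m.
Specific orbital energy ε = v²/2 − μ/r = (2645)²/2 − 3.793×10¹⁶/9.468×10⁸ = -3.656×10⁷ J/kg.
Since ε = −μ/(2a), a = −μ/(2ε) = 5.187×10⁸ m = 5.1869×10⁵ km.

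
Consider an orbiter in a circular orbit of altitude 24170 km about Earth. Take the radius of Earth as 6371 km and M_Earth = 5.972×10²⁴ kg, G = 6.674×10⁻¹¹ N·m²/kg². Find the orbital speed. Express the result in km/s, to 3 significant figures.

v ≈ 3.61 km/s

μ = GM = 6.674×10⁻¹¹ × 5.972×10²⁴ = 3.986×10¹⁴ m³/s².
r = 6371 + 24170 = 30541 km = 3.0541×10⁷ m.
For a circular orbit v = √(μ/r) = √(3.986×10¹⁴ / 3.054×10⁷) = √(1.305×10⁷) = 3613 m/s.
That is 3.613 km/s.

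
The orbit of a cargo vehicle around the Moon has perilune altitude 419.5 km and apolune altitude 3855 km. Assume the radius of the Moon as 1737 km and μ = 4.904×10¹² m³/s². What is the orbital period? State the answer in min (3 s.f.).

r_p = 1737 + 419.5 = 2156.5 km = 2.1565×10⁶ m.
r_a = 1737 + 3855 = 5592.0 km = 5.5920×10⁶ m.
Semi-major axis a = (r_p + r_a)/2 = (2156.5 + 5592.0)/2 = 3874.2 km = 3.874×10⁶ m.
By Kepler's third law T = 2π√(a³/μ) = 2π × 3.444×10³ = 2.164×10⁴ s.
= 360.6 min.

T ≈ 361 min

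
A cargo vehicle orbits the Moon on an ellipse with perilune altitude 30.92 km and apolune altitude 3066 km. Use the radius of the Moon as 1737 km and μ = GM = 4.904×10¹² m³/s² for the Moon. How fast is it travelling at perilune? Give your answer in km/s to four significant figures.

r_p = 1737 + 30.92 = 1767.9 km = 1.7679×10⁶ m.
r_a = 1737 + 3066 = 4803.0 km = 4.8030×10⁶ m.
Semi-major axis a = (r_p + r_a)/2 = 3285.5 km = 3.285×10⁶ m.
Vis-viva: v² = μ(2/r − 1/a) = 4.904×10¹² × (1.131×10⁻⁶ − 3.044×10⁻⁷) = 4.055×10⁶ m²/s².
v = 2014 m/s = 2.014 km/s.

v ≈ 2.014 km/s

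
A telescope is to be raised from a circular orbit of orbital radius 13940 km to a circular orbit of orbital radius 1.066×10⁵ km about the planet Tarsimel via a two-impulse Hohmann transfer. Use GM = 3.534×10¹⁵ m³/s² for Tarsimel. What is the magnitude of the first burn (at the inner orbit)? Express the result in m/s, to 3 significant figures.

r₁ = 13940 km = 1.394×10⁷ m.
r₂ = 1.066×10⁵ km = 1.066×10⁸ m.
Transfer ellipse a_t = (r₁ + r₂)/2 = 6.027×10⁷ m.
At r₁: circular v_c1 = √(μ/r₁) = 15920 m/s; transfer-periapsis v_p = √[μ(2/r₁ − 1/a_t)] = 21180 m/s.
Δv₁ = v_p − v_c1 = 5253 m/s.

Δv ≈ 5250 m/s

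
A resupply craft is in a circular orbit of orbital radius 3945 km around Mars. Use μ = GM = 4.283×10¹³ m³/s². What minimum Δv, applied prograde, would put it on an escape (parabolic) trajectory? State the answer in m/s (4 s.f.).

r = 3945 km = 3.945×10⁶ m.
Circular speed v_c = √(μ/r) = 3295 m/s.
Escape speed v_esc = √(2μ/r) = √2 × v_c = 4660 m/s.
Δv = v_esc − v_c = 1365 m/s.

Δv ≈ 1365 m/s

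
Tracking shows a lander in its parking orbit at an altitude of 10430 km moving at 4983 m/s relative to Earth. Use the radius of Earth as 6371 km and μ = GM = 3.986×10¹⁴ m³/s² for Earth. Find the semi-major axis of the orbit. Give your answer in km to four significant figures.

a ≈ 17620 km

r = 6371 + 10430 = 16801 km = 1.680×10⁷ m.
Vis-viva rearranged: 1/a = 2/r − v²/μ = 1.190×10⁻⁷ − 6.229×10⁻⁸ = 5.675×10⁻⁸ m⁻¹.
a = 1.762×10⁷ m = 17622 km.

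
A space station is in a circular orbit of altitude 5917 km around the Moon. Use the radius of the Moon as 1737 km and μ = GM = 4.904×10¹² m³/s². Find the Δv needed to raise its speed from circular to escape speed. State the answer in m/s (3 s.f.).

r = 1737 + 5917 = 7654.0 km = 7.6540×10⁶ m.
Circular speed v_c = √(μ/r) = 800.4 m/s.
Escape speed v_esc = √(2μ/r) = √2 × v_c = 1132 m/s.
Δv = v_esc − v_c = 331.6 m/s.

Δv ≈ 332 m/s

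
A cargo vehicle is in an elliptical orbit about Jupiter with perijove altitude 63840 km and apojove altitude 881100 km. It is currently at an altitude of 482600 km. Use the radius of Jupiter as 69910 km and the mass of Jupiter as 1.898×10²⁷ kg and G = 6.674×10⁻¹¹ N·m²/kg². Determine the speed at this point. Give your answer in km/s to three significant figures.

v ≈ 15.0 km/s

μ = GM = 6.674×10⁻¹¹ × 1.898×10²⁷ = 1.267×10¹⁷ m³/s².
r_p = 69910 + 63840 = 133750 km = 1.3375×10⁸ m.
r_a = 69910 + 881100 = 951010 km = 9.5101×10⁸ m.
r = 69910 + 482600 = 5.5251×10⁵ km = 5.525×10⁸ m.
Semi-major axis a = (r_p + r_a)/2 = 5.4238×10⁵ km = 5.424×10⁸ m.
Vis-viva: v² = μ(2/r − 1/a) = 1.267×10¹⁷ × (3.620×10⁻⁹ − 1.844×10⁻⁹) = 2.250×10⁸ m²/s².
v = 15000 m/s = 15.00 km/s.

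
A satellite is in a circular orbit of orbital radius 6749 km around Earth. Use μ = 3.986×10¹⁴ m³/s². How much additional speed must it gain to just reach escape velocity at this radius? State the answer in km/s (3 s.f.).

Δv ≈ 3.18 km/s

r = 6749 km = 6.749×10⁶ m.
Circular speed v_c = √(μ/r) = 7685 m/s.
Escape speed v_esc = √(2μ/r) = √2 × v_c = 10870 m/s.
Δv = v_esc − v_c = 3183 m/s = 3.183 km/s.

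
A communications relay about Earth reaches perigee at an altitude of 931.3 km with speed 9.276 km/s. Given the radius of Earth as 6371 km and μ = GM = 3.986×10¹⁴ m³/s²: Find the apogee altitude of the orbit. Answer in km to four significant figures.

apogee altitude ≈ 20800 km

r_p = 6371 + 931.3 = 7302.3 km = 7.302×10⁶ m.
Specific energy ε = v²/2 − μ/r = -1.156×10⁷ J/kg, so a = −μ/(2ε) = 1.724×10⁷ m.
The apsides satisfy r_p + r_a = 2a, so the apogee radius is 2a − r_p = 2.717×10⁷ m = 27168 km.
Apogee altitude = 27168 − 6371 = 20797 km.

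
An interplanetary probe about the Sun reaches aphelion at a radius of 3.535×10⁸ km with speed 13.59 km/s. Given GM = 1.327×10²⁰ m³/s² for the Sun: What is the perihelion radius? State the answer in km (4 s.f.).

r_a = 3.535×10¹¹ m.
Specific energy ε = v²/2 − μ/r = -2.830×10⁸ J/kg, so a = −μ/(2ε) = 2.344×10¹¹ m.
The apsides satisfy r_p + r_a = 2a, so the perihelion radius is 2a − r_a = 1.153×10¹¹ m = 1.1533×10⁸ km.

perihelion radius ≈ 1.153×10⁸ km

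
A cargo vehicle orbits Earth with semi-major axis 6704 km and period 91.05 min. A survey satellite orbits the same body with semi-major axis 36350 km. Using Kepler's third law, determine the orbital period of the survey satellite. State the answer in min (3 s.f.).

Kepler's third law: T² ∝ a³, so T₂ = T₁ (a₂/a₁)^(3/2).
a₂/a₁ = 5.422, (a₂/a₁)^(3/2) = 12.63.
T₂ = 91.05 × 12.63 = 1150 min.

T₂ ≈ 1150 min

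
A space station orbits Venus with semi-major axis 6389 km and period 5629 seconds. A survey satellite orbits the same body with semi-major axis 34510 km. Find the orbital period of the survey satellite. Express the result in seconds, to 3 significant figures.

Kepler's third law: T² ∝ a³, so T₂ = T₁ (a₂/a₁)^(3/2).
a₂/a₁ = 5.401, (a₂/a₁)^(3/2) = 12.55.
T₂ = 5629 × 12.55 = 70660 seconds.

T₂ ≈ 70700 seconds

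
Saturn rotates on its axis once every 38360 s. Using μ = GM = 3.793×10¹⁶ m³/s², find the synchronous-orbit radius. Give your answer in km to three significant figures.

A synchronous orbit has period T, so by Kepler's third law a = (μT²/4π²)^(1/3).
μT²/4π² = 3.793×10¹⁶ × (3.836×10⁴)² / 39.48 = 1.414×10²⁴ m³.
a = 1.122×10⁸ m = 1.1223×10⁵ km.

r_sync ≈ 1.12×10⁵ km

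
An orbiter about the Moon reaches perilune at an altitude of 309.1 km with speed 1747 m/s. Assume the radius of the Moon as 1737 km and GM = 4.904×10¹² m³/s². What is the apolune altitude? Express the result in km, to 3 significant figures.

r_p = 1737 + 309.1 = 2046.1 km = 2.046×10⁶ m.
Specific energy ε = v²/2 − μ/r = -8.708×10⁵ J/kg, so a = −μ/(2ε) = 2.816×10⁶ m.
The apsides satisfy r_p + r_a = 2a, so the apolune radius is 2a − r_p = 3.586×10⁶ m = 3585.8 km.
Apolune altitude = 3585.8 − 1737 = 1848.8 km.

apolune altitude ≈ 1850 km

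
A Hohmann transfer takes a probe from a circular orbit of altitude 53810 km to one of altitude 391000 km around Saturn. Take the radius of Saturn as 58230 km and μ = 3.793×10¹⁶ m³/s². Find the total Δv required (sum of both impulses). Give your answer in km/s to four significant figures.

r₁ = 58230 + 53810 = 112040 km = 1.1204×10⁸ m.
r₂ = 58230 + 391000 = 449230 km = 4.4923×10⁸ m.
Transfer ellipse a_t = (r₁ + r₂)/2 = 2.806×10⁸ m.
At r₁: circular v_c1 = √(μ/r₁) = 18400 m/s; transfer-perikrone v_p = √[μ(2/r₁ − 1/a_t)] = 23280 m/s.
Δv₁ = v_p − v_c1 = 4880 m/s.
At r₂: circular v_c2 = √(μ/r₂) = 9189 m/s; transfer-apokrone v_a = √[μ(2/r₂ − 1/a_t)] = 5806 m/s.
Δv₂ = v_c2 − v_a = 3383 m/s.
Total Δv = Δv₁ + Δv₂ = 8263 m/s = 8.263 km/s.

Δv_total ≈ 8.263 km/s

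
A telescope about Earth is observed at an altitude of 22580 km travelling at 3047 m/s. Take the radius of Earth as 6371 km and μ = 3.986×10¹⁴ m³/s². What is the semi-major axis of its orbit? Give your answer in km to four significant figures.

a ≈ 21840 km

r = 6371 + 22580 = 28951 km = 2.895×10⁷ m.
Specific orbital energy ε = v²/2 − μ/r = (3047)²/2 − 3.986×10¹⁴/2.895×10⁷ = -9.126×10⁶ J/kg.
Since ε = −μ/(2a), a = −μ/(2ε) = 2.184×10⁷ m = 21839 km.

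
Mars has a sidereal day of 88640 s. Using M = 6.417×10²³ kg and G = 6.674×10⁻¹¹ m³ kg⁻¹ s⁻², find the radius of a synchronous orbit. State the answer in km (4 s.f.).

r_sync ≈ 20430 km

μ = GM = 6.674×10⁻¹¹ × 6.417×10²³ = 4.283×10¹³ m³/s².
A synchronous orbit has period T, so by Kepler's third law a = (μT²/4π²)^(1/3).
μT²/4π² = 4.283×10¹³ × (8.864×10⁴)² / 39.48 = 8.524×10²¹ m³.
a = 2.043×10⁷ m = 20427 km.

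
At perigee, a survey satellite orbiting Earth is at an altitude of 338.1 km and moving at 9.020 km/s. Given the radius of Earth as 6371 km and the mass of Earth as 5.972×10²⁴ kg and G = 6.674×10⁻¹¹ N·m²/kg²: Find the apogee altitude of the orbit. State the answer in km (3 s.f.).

μ = GM = 6.674×10⁻¹¹ × 5.972×10²⁴ = 3.986×10¹⁴ m³/s².
r_p = 6371 + 338.1 = 6709.1 km = 6.709×10⁶ m.
Specific energy ε = v²/2 − μ/r = -1.873×10⁷ J/kg, so a = −μ/(2ε) = 1.064×10⁷ m.
The apsides satisfy r_p + r_a = 2a, so the apogee radius is 2a − r_p = 1.457×10⁷ m = 14574 km.
Apogee altitude = 14574 − 6371 = 8202.7 km.

apogee altitude ≈ 8200 km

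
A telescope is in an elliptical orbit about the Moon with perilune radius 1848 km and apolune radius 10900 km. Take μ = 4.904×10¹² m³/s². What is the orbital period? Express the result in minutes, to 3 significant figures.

T ≈ 761 minutes

Semi-major axis a = (r_p + r_a)/2 = (1848.0 + 10900)/2 = 6374.0 km = 6.374×10⁶ m.
By Kepler's third law T = 2π√(a³/μ) = 2π × 7.267×10³ = 4.566×10⁴ s.
= 761.0 minutes.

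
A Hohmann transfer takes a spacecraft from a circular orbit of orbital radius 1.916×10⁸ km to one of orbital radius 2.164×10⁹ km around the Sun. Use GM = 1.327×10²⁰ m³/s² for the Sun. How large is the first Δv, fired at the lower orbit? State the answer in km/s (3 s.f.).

r₁ = 1.916×10⁸ km = 1.916×10¹¹ m.
r₂ = 2.164×10⁹ km = 2.164×10¹² m.
Transfer ellipse a_t = (r₁ + r₂)/2 = 1.178×10¹² m.
At r₁: circular v_c1 = √(μ/r₁) = 26320 m/s; transfer-perihelion v_p = √[μ(2/r₁ − 1/a_t)] = 35670 m/s.
Δv₁ = v_p − v_c1 = 9355 m/s.
= 9.355 km/s.

Δv ≈ 9.36 km/s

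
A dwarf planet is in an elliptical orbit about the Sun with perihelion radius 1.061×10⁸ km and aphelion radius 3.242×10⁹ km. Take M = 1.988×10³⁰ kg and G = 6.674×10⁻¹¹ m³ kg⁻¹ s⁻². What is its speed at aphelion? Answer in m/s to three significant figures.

v ≈ 1610 m/s

μ = GM = 6.674×10⁻¹¹ × 1.988×10³⁰ = 1.327×10²⁰ m³/s².
Semi-major axis a = (r_p + r_a)/2 = 1.6740×10⁹ km = 1.674×10¹² m.
Vis-viva: v² = μ(2/r − 1/a) = 1.327×10²⁰ × (6.169×10⁻¹³ − 5.974×10⁻¹³) = 2.594×10⁶ m²/s².
v = 1611 m/s.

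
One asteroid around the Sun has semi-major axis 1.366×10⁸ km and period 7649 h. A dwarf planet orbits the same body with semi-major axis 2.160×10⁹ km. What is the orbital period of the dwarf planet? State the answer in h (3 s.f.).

Kepler's third law: T² ∝ a³, so T₂ = T₁ (a₂/a₁)^(3/2).
a₂/a₁ = 15.81, (a₂/a₁)^(3/2) = 62.88.
T₂ = 7649 × 62.88 = 4.810×10⁵ h.

T₂ ≈ 4.81×10⁵ h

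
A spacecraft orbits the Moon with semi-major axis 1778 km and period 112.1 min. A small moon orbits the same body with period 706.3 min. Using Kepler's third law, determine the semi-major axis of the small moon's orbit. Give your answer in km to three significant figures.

a₂ ≈ 6070 km

Kepler's third law: a³ ∝ T², so a₂ = a₁ (T₂/T₁)^(2/3).
T₂/T₁ = 6.301, (T₂/T₁)^(2/3) = 3.411.
a₂ = 1778 × 3.411 = 6065 km.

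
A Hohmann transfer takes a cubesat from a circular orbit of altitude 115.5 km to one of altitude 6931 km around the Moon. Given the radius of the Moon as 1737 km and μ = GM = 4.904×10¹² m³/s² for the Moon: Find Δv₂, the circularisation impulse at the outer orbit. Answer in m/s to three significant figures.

Δv ≈ 306 m/s

r₁ = 1737 + 115.5 = 1852.5 km = 1.8525×10⁶ m.
r₂ = 1737 + 6931 = 8668.0 km = 8.6680×10⁶ m.
Transfer ellipse a_t = (r₁ + r₂)/2 = 5.260×10⁶ m.
At r₁: circular v_c1 = √(μ/r₁) = 1627 m/s; transfer-perilune v_p = √[μ(2/r₁ − 1/a_t)] = 2089 m/s.
At r₂: circular v_c2 = √(μ/r₂) = 752.2 m/s; transfer-apolune v_a = √[μ(2/r₂ − 1/a_t)] = 446.4 m/s.
Δv₂ = v_c2 − v_a = 305.8 m/s.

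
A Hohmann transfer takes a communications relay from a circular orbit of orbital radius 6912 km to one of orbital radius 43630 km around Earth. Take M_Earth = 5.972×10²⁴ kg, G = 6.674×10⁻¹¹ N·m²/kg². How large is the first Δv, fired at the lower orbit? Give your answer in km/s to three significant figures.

Δv ≈ 2.38 km/s

μ = GM = 6.674×10⁻¹¹ × 5.972×10²⁴ = 3.986×10¹⁴ m³/s².
r₁ = 6912 km = 6.912×10⁶ m.
r₂ = 43630 km = 4.363×10⁷ m.
Transfer ellipse a_t = (r₁ + r₂)/2 = 2.527×10⁷ m.
At r₁: circular v_c1 = √(μ/r₁) = 7594 m/s; transfer-perigee v_p = √[μ(2/r₁ − 1/a_t)] = 9978 m/s.
Δv₁ = v_p − v_c1 = 2384 m/s.
= 2.384 km/s.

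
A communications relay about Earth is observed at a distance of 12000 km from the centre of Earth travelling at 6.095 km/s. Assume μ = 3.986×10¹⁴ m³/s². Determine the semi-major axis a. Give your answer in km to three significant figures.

a ≈ 13600 km

r = 1.200×10⁷ m.
Vis-viva rearranged: 1/a = 2/r − v²/μ = 1.667×10⁻⁷ − 9.320×10⁻⁸ = 7.347×10⁻⁸ m⁻¹.
a = 1.361×10⁷ m = 13611 km.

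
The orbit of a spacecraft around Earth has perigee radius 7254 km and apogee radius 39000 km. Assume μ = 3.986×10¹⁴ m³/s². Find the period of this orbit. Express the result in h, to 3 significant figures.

Semi-major axis a = (r_p + r_a)/2 = (7254.0 + 39000)/2 = 23127 km = 2.313×10⁷ m.
By Kepler's third law T = 2π√(a³/μ) = 2π × 5.571×10³ = 3.500×10⁴ s.
= 9.723 h.

T ≈ 9.72 h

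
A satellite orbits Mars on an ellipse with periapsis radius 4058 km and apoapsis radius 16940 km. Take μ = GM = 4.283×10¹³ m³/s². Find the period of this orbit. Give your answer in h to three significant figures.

T ≈ 9.07 h

Semi-major axis a = (r_p + r_a)/2 = (4058.0 + 16940)/2 = 10499 km = 1.050×10⁷ m.
By Kepler's third law T = 2π√(a³/μ) = 2π × 5.198×10³ = 3.266×10⁴ s.
= 9.072 h.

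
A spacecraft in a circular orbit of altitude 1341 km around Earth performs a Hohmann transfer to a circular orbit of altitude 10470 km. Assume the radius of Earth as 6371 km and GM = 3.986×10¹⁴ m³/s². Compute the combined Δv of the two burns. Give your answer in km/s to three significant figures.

r₁ = 6371 + 1341 = 7712.0 km = 7.7120×10⁶ m.
r₂ = 6371 + 10470 = 16841 km = 1.6841×10⁷ m.
Transfer ellipse a_t = (r₁ + r₂)/2 = 1.228×10⁷ m.
At r₁: circular v_c1 = √(μ/r₁) = 7189 m/s; transfer-perigee v_p = √[μ(2/r₁ − 1/a_t)] = 8420 m/s.
Δv₁ = v_p − v_c1 = 1231 m/s.
At r₂: circular v_c2 = √(μ/r₂) = 4865 m/s; transfer-apogee v_a = √[μ(2/r₂ − 1/a_t)] = 3856 m/s.
Δv₂ = v_c2 − v_a = 1009 m/s.
Total Δv = Δv₁ + Δv₂ = 2240 m/s = 2.240 km/s.

Δv_total ≈ 2.24 km/s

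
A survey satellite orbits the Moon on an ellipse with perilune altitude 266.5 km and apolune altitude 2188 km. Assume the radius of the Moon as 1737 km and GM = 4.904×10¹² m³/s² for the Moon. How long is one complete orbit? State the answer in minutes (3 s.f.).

r_p = 1737 + 266.5 = 2003.5 km = 2.0035×10⁶ m.
r_a = 1737 + 2188 = 3925.0 km = 3.9250×10⁶ m.
Semi-major axis a = (r_p + r_a)/2 = (2003.5 + 3925.0)/2 = 2964.2 km = 2.964×10⁶ m.
By Kepler's third law T = 2π√(a³/μ) = 2π × 2.305×10³ = 1.448×10⁴ s.
= 241.3 minutes.

T ≈ 241 minutes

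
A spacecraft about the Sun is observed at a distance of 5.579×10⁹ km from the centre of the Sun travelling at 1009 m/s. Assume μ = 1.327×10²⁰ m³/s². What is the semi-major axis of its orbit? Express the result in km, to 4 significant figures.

r = 5.579×10¹² m.
Specific orbital energy ε = v²/2 − μ/r = (1009)²/2 − 1.327×10²⁰/5.579×10¹² = -2.328×10⁷ J/kg.
Since ε = −μ/(2a), a = −μ/(2ε) = 2.851×10¹² m = 2.8505×10⁹ km.

a ≈ 2.851×10⁹ km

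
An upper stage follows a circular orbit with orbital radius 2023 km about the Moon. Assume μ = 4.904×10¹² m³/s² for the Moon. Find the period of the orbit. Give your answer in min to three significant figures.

T ≈ 136 min

r = 2023 km = 2.023×10⁶ m.
Kepler's third law: T = 2π√(r³/μ) = 2π√((2.023×10⁶)³ / 4.904×10¹²).
r³/μ = 1.688×10⁶ s², so T = 2π × 1.299×10³ = 8.164×10³ s.
Converting: 8.164×10³ s ÷ 60.00 = 136.1 min.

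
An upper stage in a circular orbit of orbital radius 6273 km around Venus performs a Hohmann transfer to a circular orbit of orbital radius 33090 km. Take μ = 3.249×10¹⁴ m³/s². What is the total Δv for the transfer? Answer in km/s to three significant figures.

r₁ = 6273 km = 6.273×10⁶ m.
r₂ = 33090 km = 3.309×10⁷ m.
Transfer ellipse a_t = (r₁ + r₂)/2 = 1.968×10⁷ m.
At r₁: circular v_c1 = √(μ/r₁) = 7197 m/s; transfer-periapsis v_p = √[μ(2/r₁ − 1/a_t)] = 9332 m/s.
Δv₁ = v_p − v_c1 = 2135 m/s.
At r₂: circular v_c2 = √(μ/r₂) = 3133 m/s; transfer-apoapsis v_a = √[μ(2/r₂ − 1/a_t)] = 1769 m/s.
Δv₂ = v_c2 − v_a = 1364 m/s.
Total Δv = Δv₁ + Δv₂ = 3499 m/s = 3.499 km/s.

Δv_total ≈ 3.50 km/s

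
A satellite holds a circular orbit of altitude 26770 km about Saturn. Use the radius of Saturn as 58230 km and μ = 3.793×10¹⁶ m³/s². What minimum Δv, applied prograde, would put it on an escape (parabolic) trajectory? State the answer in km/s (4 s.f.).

r = 58230 + 26770 = 85000 km = 8.5000×10⁷ m.
Circular speed v_c = √(μ/r) = 21120 m/s.
Escape speed v_esc = √(2μ/r) = √2 × v_c = 29870 m/s.
Δv = v_esc − v_c = 8750 m/s = 8.750 km/s.

Δv ≈ 8.750 km/s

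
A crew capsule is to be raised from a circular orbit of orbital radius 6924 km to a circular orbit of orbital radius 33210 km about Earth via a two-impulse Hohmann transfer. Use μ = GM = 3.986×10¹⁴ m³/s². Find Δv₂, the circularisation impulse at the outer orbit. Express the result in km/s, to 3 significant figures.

Δv ≈ 1.43 km/s

r₁ = 6924 km = 6.924×10⁶ m.
r₂ = 33210 km = 3.321×10⁷ m.
Transfer ellipse a_t = (r₁ + r₂)/2 = 2.007×10⁷ m.
At r₁: circular v_c1 = √(μ/r₁) = 7587 m/s; transfer-perigee v_p = √[μ(2/r₁ − 1/a_t)] = 9761 m/s.
At r₂: circular v_c2 = √(μ/r₂) = 3464 m/s; transfer-apogee v_a = √[μ(2/r₂ − 1/a_t)] = 2035 m/s.
Δv₂ = v_c2 − v_a = 1429 m/s.
= 1.429 km/s.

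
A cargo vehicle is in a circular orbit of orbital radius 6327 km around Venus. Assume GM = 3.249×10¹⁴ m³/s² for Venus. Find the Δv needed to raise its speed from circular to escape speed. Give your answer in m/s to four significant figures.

Δv ≈ 2968 m/s

r = 6327 km = 6.327×10⁶ m.
Circular speed v_c = √(μ/r) = 7166 m/s.
Escape speed v_esc = √(2μ/r) = √2 × v_c = 10130 m/s.
Δv = v_esc − v_c = 2968 m/s.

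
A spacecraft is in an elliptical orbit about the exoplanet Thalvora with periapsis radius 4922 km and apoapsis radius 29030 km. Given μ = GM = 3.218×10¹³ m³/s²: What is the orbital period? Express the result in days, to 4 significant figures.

T ≈ 0.8967 days

Semi-major axis a = (r_p + r_a)/2 = (4922.0 + 29030)/2 = 16976 km = 1.698×10⁷ m.
By Kepler's third law T = 2π√(a³/μ) = 2π × 1.233×10⁴ = 7.747×10⁴ s.
= 0.8967 days.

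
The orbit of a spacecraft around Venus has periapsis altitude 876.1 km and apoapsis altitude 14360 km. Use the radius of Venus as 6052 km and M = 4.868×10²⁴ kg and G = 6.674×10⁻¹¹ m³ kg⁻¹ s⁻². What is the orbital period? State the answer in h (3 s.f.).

T ≈ 4.89 h

μ = GM = 6.674×10⁻¹¹ × 4.868×10²⁴ = 3.249×10¹⁴ m³/s².
r_p = 6052 + 876.1 = 6928.1 km = 6.9281×10⁶ m.
r_a = 6052 + 14360 = 20412 km = 2.0412×10⁷ m.
Semi-major axis a = (r_p + r_a)/2 = (6928.1 + 20412)/2 = 13670 km = 1.367×10⁷ m.
By Kepler's third law T = 2π√(a³/μ) = 2π × 2.804×10³ = 1.762×10⁴ s.
= 4.894 h.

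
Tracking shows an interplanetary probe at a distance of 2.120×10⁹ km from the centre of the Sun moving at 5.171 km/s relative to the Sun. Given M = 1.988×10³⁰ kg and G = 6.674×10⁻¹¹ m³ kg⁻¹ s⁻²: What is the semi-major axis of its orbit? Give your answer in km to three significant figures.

a ≈ 1.35×10⁹ km

μ = GM = 6.674×10⁻¹¹ × 1.988×10³⁰ = 1.327×10²⁰ m³/s².
r = 2.120×10¹² m.
Specific orbital energy ε = v²/2 − μ/r = (5171)²/2 − 1.327×10²⁰/2.120×10¹² = -4.921×10⁷ J/kg.
Since ε = −μ/(2a), a = −μ/(2ε) = 1.348×10¹² m = 1.3480×10⁹ km.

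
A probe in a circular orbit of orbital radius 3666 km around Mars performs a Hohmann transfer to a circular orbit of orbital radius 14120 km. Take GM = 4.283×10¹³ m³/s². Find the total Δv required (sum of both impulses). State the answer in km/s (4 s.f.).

r₁ = 3666 km = 3.666×10⁶ m.
r₂ = 14120 km = 1.412×10⁷ m.
Transfer ellipse a_t = (r₁ + r₂)/2 = 8.893×10⁶ m.
At r₁: circular v_c1 = √(μ/r₁) = 3418 m/s; transfer-periapsis v_p = √[μ(2/r₁ − 1/a_t)] = 4307 m/s.
Δv₁ = v_p − v_c1 = 888.9 m/s.
At r₂: circular v_c2 = √(μ/r₂) = 1742 m/s; transfer-apoapsis v_a = √[μ(2/r₂ − 1/a_t)] = 1118 m/s.
Δv₂ = v_c2 − v_a = 623.4 m/s.
Total Δv = Δv₁ + Δv₂ = 1512 m/s = 1.512 km/s.

Δv_total ≈ 1.512 km/s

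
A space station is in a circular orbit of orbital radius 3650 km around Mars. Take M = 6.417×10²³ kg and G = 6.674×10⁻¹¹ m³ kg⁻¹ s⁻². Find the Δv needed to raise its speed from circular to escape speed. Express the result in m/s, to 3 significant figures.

Δv ≈ 1420 m/s

μ = GM = 6.674×10⁻¹¹ × 6.417×10²³ = 4.283×10¹³ m³/s².
r = 3650 km = 3.650×10⁶ m.
Circular speed v_c = √(μ/r) = 3425 m/s.
Escape speed v_esc = √(2μ/r) = √2 × v_c = 4844 m/s.
Δv = v_esc − v_c = 1419 m/s.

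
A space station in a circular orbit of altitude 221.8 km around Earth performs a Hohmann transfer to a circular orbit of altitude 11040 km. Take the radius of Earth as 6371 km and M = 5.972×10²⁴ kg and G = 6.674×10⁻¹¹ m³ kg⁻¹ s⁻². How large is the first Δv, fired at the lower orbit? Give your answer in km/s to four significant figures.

μ = GM = 6.674×10⁻¹¹ × 5.972×10²⁴ = 3.986×10¹⁴ m³/s².
r₁ = 6371 + 221.8 = 6592.8 km = 6.5928×10⁶ m.
r₂ = 6371 + 11040 = 17411 km = 1.7411×10⁷ m.
Transfer ellipse a_t = (r₁ + r₂)/2 = 1.200×10⁷ m.
At r₁: circular v_c1 = √(μ/r₁) = 7775 m/s; transfer-perigee v_p = √[μ(2/r₁ − 1/a_t)] = 9365 m/s.
Δv₁ = v_p − v_c1 = 1590 m/s.
= 1.590 km/s.

Δv ≈ 1.590 km/s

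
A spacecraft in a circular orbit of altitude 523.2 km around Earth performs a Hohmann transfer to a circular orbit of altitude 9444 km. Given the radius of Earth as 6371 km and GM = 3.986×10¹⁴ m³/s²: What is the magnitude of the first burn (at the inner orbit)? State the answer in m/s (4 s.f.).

r₁ = 6371 + 523.2 = 6894.2 km = 6.8942×10⁶ m.
r₂ = 6371 + 9444 = 15815 km = 1.5815×10⁷ m.
Transfer ellipse a_t = (r₁ + r₂)/2 = 1.135×10⁷ m.
At r₁: circular v_c1 = √(μ/r₁) = 7604 m/s; transfer-perigee v_p = √[μ(2/r₁ − 1/a_t)] = 8974 m/s.
Δv₁ = v_p − v_c1 = 1370 m/s.

Δv ≈ 1370 m/s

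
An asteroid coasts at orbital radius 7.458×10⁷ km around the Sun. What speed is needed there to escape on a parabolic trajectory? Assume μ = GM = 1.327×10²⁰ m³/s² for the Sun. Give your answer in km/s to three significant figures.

r = 7.458×10⁷ km = 7.458×10¹⁰ m.
Escape speed v_esc = √(2μ/r) = √(2 × 1.327×10²⁰ / 7.458×10¹⁰) = √(3.559×10⁹) = 59650 m/s.
= 59.65 km/s.

v_esc ≈ 59.7 km/s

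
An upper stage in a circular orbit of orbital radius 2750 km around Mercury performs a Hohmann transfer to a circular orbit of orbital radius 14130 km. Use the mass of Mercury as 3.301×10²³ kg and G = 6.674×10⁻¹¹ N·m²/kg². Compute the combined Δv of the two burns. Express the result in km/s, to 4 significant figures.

μ = GM = 6.674×10⁻¹¹ × 3.301×10²³ = 2.203×10¹³ m³/s².
r₁ = 2750 km = 2.750×10⁶ m.
r₂ = 14130 km = 1.413×10⁷ m.
Transfer ellipse a_t = (r₁ + r₂)/2 = 8.440×10⁶ m.
At r₁: circular v_c1 = √(μ/r₁) = 2830 m/s; transfer-periherm v_p = √[μ(2/r₁ − 1/a_t)] = 3662 m/s.
Δv₁ = v_p − v_c1 = 831.9 m/s.
At r₂: circular v_c2 = √(μ/r₂) = 1249 m/s; transfer-apoherm v_a = √[μ(2/r₂ − 1/a_t)] = 712.8 m/s.
Δv₂ = v_c2 − v_a = 535.9 m/s.
Total Δv = Δv₁ + Δv₂ = 1368 m/s = 1.368 km/s.

Δv_total ≈ 1.368 km/s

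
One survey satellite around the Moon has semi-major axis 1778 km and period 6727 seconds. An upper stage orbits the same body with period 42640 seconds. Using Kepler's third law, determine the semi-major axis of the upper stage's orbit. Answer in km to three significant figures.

Kepler's third law: a³ ∝ T², so a₂ = a₁ (T₂/T₁)^(2/3).
T₂/T₁ = 6.339, (T₂/T₁)^(2/3) = 3.425.
a₂ = 1778 × 3.425 = 6090 km.

a₂ ≈ 6090 km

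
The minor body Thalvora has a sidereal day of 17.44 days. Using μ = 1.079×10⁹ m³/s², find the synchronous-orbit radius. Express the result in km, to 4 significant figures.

T = 17.44 days = 1.507×10⁶ s.
A synchronous orbit has period T, so by Kepler's third law a = (μT²/4π²)^(1/3).
μT²/4π² = 1.079×10⁹ × (1.507×10⁶)² / 39.48 = 6.206×10¹⁹ m³.
a = 3.959×10⁶ m = 3959.1 km.

r_sync ≈ 3959 km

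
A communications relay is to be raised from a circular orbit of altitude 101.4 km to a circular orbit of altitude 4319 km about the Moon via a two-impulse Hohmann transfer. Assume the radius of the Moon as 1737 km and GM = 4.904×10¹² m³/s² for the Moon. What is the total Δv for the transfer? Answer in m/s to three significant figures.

Δv_total ≈ 676 m/s

r₁ = 1737 + 101.4 = 1838.4 km = 1.8384×10⁶ m.
r₂ = 1737 + 4319 = 6056.0 km = 6.0560×10⁶ m.
Transfer ellipse a_t = (r₁ + r₂)/2 = 3.947×10⁶ m.
At r₁: circular v_c1 = √(μ/r₁) = 1633 m/s; transfer-perilune v_p = √[μ(2/r₁ − 1/a_t)] = 2023 m/s.
Δv₁ = v_p − v_c1 = 389.8 m/s.
At r₂: circular v_c2 = √(μ/r₂) = 899.9 m/s; transfer-apolune v_a = √[μ(2/r₂ − 1/a_t)] = 614.1 m/s.
Δv₂ = v_c2 − v_a = 285.7 m/s.
Total Δv = Δv₁ + Δv₂ = 675.5 m/s.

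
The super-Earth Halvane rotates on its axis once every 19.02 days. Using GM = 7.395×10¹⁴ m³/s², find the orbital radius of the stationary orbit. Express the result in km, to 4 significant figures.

r_sync ≈ 3.698×10⁵ km

T = 19.02 days = 1.643×10⁶ s.
A synchronous orbit has period T, so by Kepler's third law a = (μT²/4π²)^(1/3).
μT²/4π² = 7.395×10¹⁴ × (1.643×10⁶)² / 39.48 = 5.059×10²⁵ m³.
a = 3.698×10⁸ m = 3.6984×10⁵ km.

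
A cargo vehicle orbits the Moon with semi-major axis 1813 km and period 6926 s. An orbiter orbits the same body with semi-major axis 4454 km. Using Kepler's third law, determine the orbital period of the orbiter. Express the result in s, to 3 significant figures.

Kepler's third law: T² ∝ a³, so T₂ = T₁ (a₂/a₁)^(3/2).
a₂/a₁ = 2.457, (a₂/a₁)^(3/2) = 3.851.
T₂ = 6926 × 3.851 = 26670 s.

T₂ ≈ 26700 s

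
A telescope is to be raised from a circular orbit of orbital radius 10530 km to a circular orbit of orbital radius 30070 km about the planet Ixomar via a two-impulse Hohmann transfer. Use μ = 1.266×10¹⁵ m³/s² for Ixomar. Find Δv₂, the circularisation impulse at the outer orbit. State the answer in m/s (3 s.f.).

r₁ = 10530 km = 1.053×10⁷ m.
r₂ = 30070 km = 3.007×10⁷ m.
Transfer ellipse a_t = (r₁ + r₂)/2 = 2.030×10⁷ m.
At r₁: circular v_c1 = √(μ/r₁) = 10960 m/s; transfer-periapsis v_p = √[μ(2/r₁ − 1/a_t)] = 13350 m/s.
At r₂: circular v_c2 = √(μ/r₂) = 6489 m/s; transfer-apoapsis v_a = √[μ(2/r₂ − 1/a_t)] = 4673 m/s.
Δv₂ = v_c2 − v_a = 1815 m/s.

Δv ≈ 1820 m/s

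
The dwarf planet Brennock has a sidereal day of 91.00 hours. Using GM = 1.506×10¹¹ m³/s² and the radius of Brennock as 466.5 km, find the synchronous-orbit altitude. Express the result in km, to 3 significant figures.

h_sync ≈ 6960 km

T = 91.00 hours = 3.276×10⁵ s.
A synchronous orbit has period T, so by Kepler's third law a = (μT²/4π²)^(1/3).
μT²/4π² = 1.506×10¹¹ × (3.276×10⁵)² / 39.48 = 4.094×10²⁰ m³.
a = 7.425×10⁶ m = 7425.4 km.
Altitude h = a − R = 7425.4 − 466.5 = 6958.9 km.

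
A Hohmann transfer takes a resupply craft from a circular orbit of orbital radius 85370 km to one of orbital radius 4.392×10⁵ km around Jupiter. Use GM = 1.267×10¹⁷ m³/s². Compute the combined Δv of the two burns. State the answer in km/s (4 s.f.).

Δv_total ≈ 18.62 km/s

r₁ = 85370 km = 8.537×10⁷ m.
r₂ = 4.392×10⁵ km = 4.392×10⁸ m.
Transfer ellipse a_t = (r₁ + r₂)/2 = 2.623×10⁸ m.
At r₁: circular v_c1 = √(μ/r₁) = 38520 m/s; transfer-perijove v_p = √[μ(2/r₁ − 1/a_t)] = 49850 m/s.
Δv₁ = v_p − v_c1 = 11330 m/s.
At r₂: circular v_c2 = √(μ/r₂) = 16980 m/s; transfer-apojove v_a = √[μ(2/r₂ − 1/a_t)] = 9690 m/s.
Δv₂ = v_c2 − v_a = 7295 m/s.
Total Δv = Δv₁ + Δv₂ = 18620 m/s = 18.62 km/s.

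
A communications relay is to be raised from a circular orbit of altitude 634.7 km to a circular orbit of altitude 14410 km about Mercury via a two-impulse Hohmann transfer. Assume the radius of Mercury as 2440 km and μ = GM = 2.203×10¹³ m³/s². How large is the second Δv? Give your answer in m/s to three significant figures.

Δv ≈ 508 m/s

r₁ = 2440 + 634.7 = 3074.7 km = 3.0747×10⁶ m.
r₂ = 2440 + 14410 = 16850 km = 1.6850×10⁷ m.
Transfer ellipse a_t = (r₁ + r₂)/2 = 9.962×10⁶ m.
At r₁: circular v_c1 = √(μ/r₁) = 2677 m/s; transfer-periherm v_p = √[μ(2/r₁ − 1/a_t)] = 3481 m/s.
At r₂: circular v_c2 = √(μ/r₂) = 1143 m/s; transfer-apoherm v_a = √[μ(2/r₂ − 1/a_t)] = 635.2 m/s.
Δv₂ = v_c2 − v_a = 508.2 m/s.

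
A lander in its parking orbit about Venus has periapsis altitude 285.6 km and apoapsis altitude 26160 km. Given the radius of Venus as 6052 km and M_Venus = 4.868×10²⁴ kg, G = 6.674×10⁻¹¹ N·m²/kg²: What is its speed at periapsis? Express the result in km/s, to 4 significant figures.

v ≈ 9.256 km/s

μ = GM = 6.674×10⁻¹¹ × 4.868×10²⁴ = 3.249×10¹⁴ m³/s².
r_p = 6052 + 285.6 = 6337.6 km = 6.3376×10⁶ m.
r_a = 6052 + 26160 = 32212 km = 3.2212×10⁷ m.
Semi-major axis a = (r_p + r_a)/2 = 19275 km = 1.927×10⁷ m.
Vis-viva: v² = μ(2/r − 1/a) = 3.249×10¹⁴ × (3.156×10⁻⁷ − 5.188×10⁻⁸) = 8.567×10⁷ m²/s².
v = 9256 m/s = 9.256 km/s.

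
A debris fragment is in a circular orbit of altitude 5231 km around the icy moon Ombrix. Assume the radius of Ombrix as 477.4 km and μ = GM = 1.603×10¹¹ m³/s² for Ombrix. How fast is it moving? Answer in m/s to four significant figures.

v ≈ 167.6 m/s

r = 477.4 + 5231 = 5708.4 km = 5.7084×10⁶ m.
For a circular orbit v = √(μ/r) = √(1.603×10¹¹ / 5.708×10⁶) = √(2.808×10⁴) = 167.6 m/s.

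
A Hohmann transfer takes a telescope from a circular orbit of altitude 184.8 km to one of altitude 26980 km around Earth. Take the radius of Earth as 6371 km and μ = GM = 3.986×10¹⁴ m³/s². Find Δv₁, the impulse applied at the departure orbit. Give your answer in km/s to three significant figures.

Δv ≈ 2.28 km/s

r₁ = 6371 + 184.8 = 6555.8 km = 6.5558×10⁶ m.
r₂ = 6371 + 26980 = 33351 km = 3.3351×10⁷ m.
Transfer ellipse a_t = (r₁ + r₂)/2 = 1.995×10⁷ m.
At r₁: circular v_c1 = √(μ/r₁) = 7798 m/s; transfer-perigee v_p = √[μ(2/r₁ − 1/a_t)] = 10080 m/s.
Δv₁ = v_p − v_c1 = 2283 m/s.
= 2.283 km/s.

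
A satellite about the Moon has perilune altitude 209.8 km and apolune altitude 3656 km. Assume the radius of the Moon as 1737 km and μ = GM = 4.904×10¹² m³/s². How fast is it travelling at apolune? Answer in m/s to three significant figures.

v ≈ 695 m/s

r_p = 1737 + 209.8 = 1946.8 km = 1.9468×10⁶ m.
r_a = 1737 + 3656 = 5393.0 km = 5.3930×10⁶ m.
Semi-major axis a = (r_p + r_a)/2 = 3669.9 km = 3.670×10⁶ m.
Vis-viva: v² = μ(2/r − 1/a) = 4.904×10¹² × (3.709×10⁻⁷ − 2.725×10⁻⁷) = 4.824×10⁵ m²/s².
v = 694.5 m/s.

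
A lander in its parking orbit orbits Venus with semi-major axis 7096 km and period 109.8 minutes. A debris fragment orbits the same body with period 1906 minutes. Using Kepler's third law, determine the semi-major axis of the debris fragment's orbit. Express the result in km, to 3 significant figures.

a₂ ≈ 47600 km

Kepler's third law: a³ ∝ T², so a₂ = a₁ (T₂/T₁)^(2/3).
T₂/T₁ = 17.36, (T₂/T₁)^(2/3) = 6.704.
a₂ = 7096 × 6.704 = 47570 km.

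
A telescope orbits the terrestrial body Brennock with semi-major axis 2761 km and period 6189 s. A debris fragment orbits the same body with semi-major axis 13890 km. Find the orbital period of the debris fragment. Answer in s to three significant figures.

Kepler's third law: T² ∝ a³, so T₂ = T₁ (a₂/a₁)^(3/2).
a₂/a₁ = 5.031, (a₂/a₁)^(3/2) = 11.28.
T₂ = 6189 × 11.28 = 69840 s.

T₂ ≈ 69800 s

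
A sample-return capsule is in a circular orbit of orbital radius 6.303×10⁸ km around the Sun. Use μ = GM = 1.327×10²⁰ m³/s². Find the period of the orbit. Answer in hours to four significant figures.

T ≈ 75820 hours

r = 6.303×10⁸ km = 6.303×10¹¹ m.
Kepler's third law: T = 2π√(r³/μ) = 2π√((6.303×10¹¹)³ / 1.327×10²⁰).
r³/μ = 1.887×10¹⁵ s², so T = 2π × 4.344×10⁷ = 2.729×10⁸ s.
Converting: 2.729×10⁸ s ÷ 3600 = 75820 hours.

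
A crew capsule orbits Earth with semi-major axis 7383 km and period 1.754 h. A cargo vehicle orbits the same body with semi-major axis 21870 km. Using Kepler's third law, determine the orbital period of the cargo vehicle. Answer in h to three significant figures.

Kepler's third law: T² ∝ a³, so T₂ = T₁ (a₂/a₁)^(3/2).
a₂/a₁ = 2.962, (a₂/a₁)^(3/2) = 5.098.
T₂ = 1.754 × 5.098 = 8.942 h.

T₂ ≈ 8.94 h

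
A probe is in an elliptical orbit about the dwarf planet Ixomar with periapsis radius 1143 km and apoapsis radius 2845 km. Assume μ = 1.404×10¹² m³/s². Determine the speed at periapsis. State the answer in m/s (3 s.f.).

Semi-major axis a = (r_p + r_a)/2 = 1994.0 km = 1.994×10⁶ m.
Vis-viva: v² = μ(2/r − 1/a) = 1.404×10¹² × (1.750×10⁻⁶ − 5.015×10⁻⁷) = 1.753×10⁶ m²/s².
v = 1324 m/s.

v ≈ 1320 m/s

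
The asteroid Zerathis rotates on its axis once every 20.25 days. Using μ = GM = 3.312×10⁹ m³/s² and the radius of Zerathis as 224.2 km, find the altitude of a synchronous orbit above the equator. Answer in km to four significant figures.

h_sync ≈ 6132 km

T = 20.25 days = 1.750×10⁶ s.
A synchronous orbit has period T, so by Kepler's third law a = (μT²/4π²)^(1/3).
μT²/4π² = 3.312×10⁹ × (1.750×10⁶)² / 39.48 = 2.568×10²⁰ m³.
a = 6.356×10⁶ m = 6356.3 km.
Altitude h = a − R = 6356.3 − 224.2 = 6132.1 km.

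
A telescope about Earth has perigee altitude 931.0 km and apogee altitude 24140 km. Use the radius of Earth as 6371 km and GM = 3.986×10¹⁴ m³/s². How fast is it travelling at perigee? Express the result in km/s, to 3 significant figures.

r_p = 6371 + 931.0 = 7302.0 km = 7.3020×10⁶ m.
r_a = 6371 + 24140 = 30511 km = 3.0511×10⁷ m.
Semi-major axis a = (r_p + r_a)/2 = 18906 km = 1.891×10⁷ m.
Vis-viva: v² = μ(2/r − 1/a) = 3.986×10¹⁴ × (2.739×10⁻⁷ − 5.289×10⁻⁸) = 8.809×10⁷ m²/s².
v = 9386 m/s = 9.386 km/s.

v ≈ 9.39 km/s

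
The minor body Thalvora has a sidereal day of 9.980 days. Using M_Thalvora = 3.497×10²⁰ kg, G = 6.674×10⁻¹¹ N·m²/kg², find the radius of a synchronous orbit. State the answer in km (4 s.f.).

r_sync ≈ 7603 km

μ = GM = 6.674×10⁻¹¹ × 3.497×10²⁰ = 2.334×10¹⁰ m³/s².
T = 9.980 days = 8.623×10⁵ s.
A synchronous orbit has period T, so by Kepler's third law a = (μT²/4π²)^(1/3).
μT²/4π² = 2.334×10¹⁰ × (8.623×10⁵)² / 39.48 = 4.396×10²⁰ m³.
a = 7.603×10⁶ m = 7603.3 km.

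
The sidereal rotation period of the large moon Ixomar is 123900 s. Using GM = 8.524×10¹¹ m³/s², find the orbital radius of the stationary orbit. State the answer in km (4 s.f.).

A synchronous orbit has period T, so by Kepler's third law a = (μT²/4π²)^(1/3).
μT²/4π² = 8.524×10¹¹ × (1.239×10⁵)² / 39.48 = 3.315×10²⁰ m³.
a = 6.921×10⁶ m = 6920.6 km.

r_sync ≈ 6921 km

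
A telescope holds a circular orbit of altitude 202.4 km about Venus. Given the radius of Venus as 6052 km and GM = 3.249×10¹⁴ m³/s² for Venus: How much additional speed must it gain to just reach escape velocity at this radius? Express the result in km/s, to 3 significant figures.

r = 6052 + 202.4 = 6254.4 km = 6.2544×10⁶ m.
Circular speed v_c = √(μ/r) = 7207 m/s.
Escape speed v_esc = √(2μ/r) = √2 × v_c = 10190 m/s.
Δv = v_esc − v_c = 2985 m/s = 2.985 km/s.

Δv ≈ 2.99 km/s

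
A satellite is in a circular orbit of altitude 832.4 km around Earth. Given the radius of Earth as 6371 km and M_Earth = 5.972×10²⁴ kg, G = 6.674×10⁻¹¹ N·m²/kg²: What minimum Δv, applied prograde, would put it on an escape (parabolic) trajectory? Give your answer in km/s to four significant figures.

μ = GM = 6.674×10⁻¹¹ × 5.972×10²⁴ = 3.986×10¹⁴ m³/s².
r = 6371 + 832.4 = 7203.4 km = 7.2034×10⁶ m.
Circular speed v_c = √(μ/r) = 7438 m/s.
Escape speed v_esc = √(2μ/r) = √2 × v_c = 10520 m/s.
Δv = v_esc − v_c = 3081 m/s = 3.081 km/s.

Δv ≈ 3.081 km/s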